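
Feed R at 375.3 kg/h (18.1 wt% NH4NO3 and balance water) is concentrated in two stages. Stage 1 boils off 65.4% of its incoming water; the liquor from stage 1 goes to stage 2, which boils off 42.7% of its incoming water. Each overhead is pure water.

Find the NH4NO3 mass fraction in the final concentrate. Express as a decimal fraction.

0.527

water in feed = 375.3×0.819 = 307.37 kg/h.
After stage 1: water left = (1−0.654)×307.37 = 106.35; stream total = 174.28 kg/h.
After stage 2: water left = (1−0.427)×106.35 = 60.939; final concentrate = 128.87 kg/h.
NH4NO3 fraction = 67.929/128.87 = 0.527.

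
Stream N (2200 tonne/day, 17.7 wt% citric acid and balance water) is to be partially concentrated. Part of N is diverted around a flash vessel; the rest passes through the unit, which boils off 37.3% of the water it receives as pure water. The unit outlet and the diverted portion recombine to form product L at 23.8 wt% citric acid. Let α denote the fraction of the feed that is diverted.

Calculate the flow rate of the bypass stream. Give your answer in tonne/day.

All 2200×0.177 = 389.4 tonne/day of citric acid reaches L, so L = 389.4/0.238 = 1636.1 tonne/day and vapour = 563.87 tonne/day.
The evaporator receives (1−α)·2200 of feed at 0.823 water and removes 0.373 of that water:
0.373×0.823×(1−α)×2200 = 563.87
(1−α) = 563.87/675.35 = 0.8349;  α = 0.1651.
Bypass flow = 0.1651×2200 = 363.18 tonne/day.

363.2 tonne/day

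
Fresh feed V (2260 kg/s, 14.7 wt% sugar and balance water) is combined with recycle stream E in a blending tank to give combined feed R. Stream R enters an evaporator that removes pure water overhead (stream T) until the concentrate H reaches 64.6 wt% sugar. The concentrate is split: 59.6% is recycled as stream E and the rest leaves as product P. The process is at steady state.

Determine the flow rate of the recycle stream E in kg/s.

Overall sugar balance (none leaves overhead): sugar in fresh feed = sugar in product, i.e. 2260×0.147 = (1−0.596)·H·0.646.
H = 332.22/(0.646×0.404) = 1273 kg/s.
Recycle E = 0.596×1273 = 758.68 kg/s.

758.7 kg/s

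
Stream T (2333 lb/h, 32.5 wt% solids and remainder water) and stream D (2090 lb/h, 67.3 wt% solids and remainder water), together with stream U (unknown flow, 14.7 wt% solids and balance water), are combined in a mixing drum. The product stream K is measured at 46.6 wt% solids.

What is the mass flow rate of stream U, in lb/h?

Let U be the unknown flow. Total out = 4423 + U.
solids balance: 2164.8 + 0.147·U = 0.466·(4423 + U)
(0.147 − 0.466)·U = 0.466×4423 − 2164.8 = -103.68
U = -103.68 / -0.319 = 325.01 lb/h

325 lb/h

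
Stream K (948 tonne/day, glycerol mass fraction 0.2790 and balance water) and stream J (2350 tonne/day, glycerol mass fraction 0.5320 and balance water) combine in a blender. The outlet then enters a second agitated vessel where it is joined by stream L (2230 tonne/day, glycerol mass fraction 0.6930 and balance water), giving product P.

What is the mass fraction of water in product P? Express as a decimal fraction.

Overall, product flow = 5528 tonne/day.
water in = 948×0.721 + 2350×0.468 + 2230×0.307 = 2467.9 tonne/day.
water fraction in P = 0.4464.

0.4464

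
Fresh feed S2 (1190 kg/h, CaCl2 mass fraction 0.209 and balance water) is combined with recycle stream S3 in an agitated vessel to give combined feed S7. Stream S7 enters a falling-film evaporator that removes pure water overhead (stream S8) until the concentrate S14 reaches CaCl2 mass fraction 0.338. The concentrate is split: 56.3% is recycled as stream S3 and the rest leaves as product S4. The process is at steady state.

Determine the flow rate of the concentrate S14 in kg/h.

1684 kg/h

Overall CaCl2 balance (none leaves overhead): CaCl2 in fresh feed = CaCl2 in product, i.e. 1190×0.209 = (1−0.563)·S14·0.338.
S14 = 248.71/(0.338×0.437) = 1683.8 kg/h.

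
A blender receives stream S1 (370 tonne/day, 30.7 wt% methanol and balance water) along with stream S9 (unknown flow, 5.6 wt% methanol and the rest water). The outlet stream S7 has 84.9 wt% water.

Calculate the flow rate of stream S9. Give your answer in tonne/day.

607.6 tonne/day

Let S9 be the unknown flow. Total out = 370 + S9.
water balance: 256.41 + 0.944·S9 = 0.849·(370 + S9)
(0.944 − 0.849)·S9 = 0.849×370 − 256.41 = 57.72
S9 = 57.72 / 0.095 = 607.58 tonne/day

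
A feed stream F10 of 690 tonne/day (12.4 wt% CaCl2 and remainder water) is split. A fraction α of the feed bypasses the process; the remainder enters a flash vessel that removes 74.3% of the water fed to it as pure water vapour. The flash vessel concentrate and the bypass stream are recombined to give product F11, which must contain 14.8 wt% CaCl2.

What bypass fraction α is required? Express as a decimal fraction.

All 690×0.124 = 85.56 tonne/day of CaCl2 reaches F11, so F11 = 85.56/0.148 = 578.11 tonne/day and vapour = 111.89 tonne/day.
The evaporator receives (1−α)·690 of feed at 0.876 water and removes 0.743 of that water:
0.743×0.876×(1−α)×690 = 111.89
(1−α) = 111.89/449.1 = 0.2491;  α = 0.7509.

0.751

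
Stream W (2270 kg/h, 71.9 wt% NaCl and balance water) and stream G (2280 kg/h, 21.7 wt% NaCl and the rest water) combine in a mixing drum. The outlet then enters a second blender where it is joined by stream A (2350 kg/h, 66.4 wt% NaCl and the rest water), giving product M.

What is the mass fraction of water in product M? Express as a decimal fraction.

Overall, product flow = 6900 kg/h.
water in = 2270×0.281 + 2280×0.783 + 2350×0.336 = 3212.7 kg/h.
water fraction in M = 0.466.

0.466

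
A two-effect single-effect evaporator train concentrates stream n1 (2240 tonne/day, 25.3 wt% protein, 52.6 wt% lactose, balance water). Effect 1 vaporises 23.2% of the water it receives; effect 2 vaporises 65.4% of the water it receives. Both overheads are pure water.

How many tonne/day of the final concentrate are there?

water in feed = 2240×0.221 = 495.04 tonne/day.
After stage 1: water left = (1−0.232)×495.04 = 380.19; stream total = 2125.2 tonne/day.
After stage 2: water left = (1−0.654)×380.19 = 131.55; final concentrate = 1876.5 tonne/day.

1877 tonne/day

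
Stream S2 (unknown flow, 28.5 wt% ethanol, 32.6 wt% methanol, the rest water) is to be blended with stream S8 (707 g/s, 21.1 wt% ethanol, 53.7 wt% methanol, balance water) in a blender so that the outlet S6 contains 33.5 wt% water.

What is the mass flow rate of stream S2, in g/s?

1087 g/s

Let S2 be the unknown flow. Total out = 707 + S2.
water balance: 178.16 + 0.389·S2 = 0.335·(707 + S2)
(0.389 − 0.335)·S2 = 0.335×707 − 178.16 = 58.681
S2 = 58.681 / 0.054 = 1086.7 g/s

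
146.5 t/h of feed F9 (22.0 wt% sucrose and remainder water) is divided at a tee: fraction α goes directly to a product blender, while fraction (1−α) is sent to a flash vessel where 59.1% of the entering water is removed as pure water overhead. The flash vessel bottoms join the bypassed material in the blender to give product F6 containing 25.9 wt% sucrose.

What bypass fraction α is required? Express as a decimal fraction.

All 146.5×0.220 = 32.23 t/h of sucrose reaches F6, so F6 = 32.23/0.259 = 124.44 t/h and vapour = 22.06 t/h.
The evaporator receives (1−α)·146.5 of feed at 0.780 water and removes 0.591 of that water:
0.591×0.780×(1−α)×146.5 = 22.06
(1−α) = 22.06/67.534 = 0.3267;  α = 0.6733.

0.673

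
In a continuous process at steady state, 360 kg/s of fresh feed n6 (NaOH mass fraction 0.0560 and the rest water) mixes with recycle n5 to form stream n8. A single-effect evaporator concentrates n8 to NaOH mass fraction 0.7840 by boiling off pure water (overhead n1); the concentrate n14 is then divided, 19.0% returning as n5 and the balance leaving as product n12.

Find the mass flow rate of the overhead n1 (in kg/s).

334.3 kg/s

Overall NaOH balance (none leaves overhead): NaOH in fresh feed = NaOH in product, i.e. 360×0.056 = (1−0.190)·n14·0.784.
n14 = 20.16/(0.784×0.810) = 31.746 kg/s.
Recycle n5 = 0.190×31.746 = 6.0317 kg/s.
Combined feed n8 = 360 + 6.0317 = 366.03 kg/s.
Overhead n1 = n8 − n14 = 366.03 − 31.746 = 334.29 kg/s.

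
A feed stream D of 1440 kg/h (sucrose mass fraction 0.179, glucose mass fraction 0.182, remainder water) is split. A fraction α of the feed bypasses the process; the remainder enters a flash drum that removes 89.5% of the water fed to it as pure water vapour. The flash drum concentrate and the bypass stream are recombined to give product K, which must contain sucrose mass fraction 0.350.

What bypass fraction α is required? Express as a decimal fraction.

All 1440×0.179 = 257.76 kg/h of sucrose reaches K, so K = 257.76/0.350 = 736.46 kg/h and vapour = 703.54 kg/h.
The evaporator receives (1−α)·1440 of feed at 0.639 water and removes 0.895 of that water:
0.895×0.639×(1−α)×1440 = 703.54
(1−α) = 703.54/823.54 = 0.8543;  α = 0.1457.

0.146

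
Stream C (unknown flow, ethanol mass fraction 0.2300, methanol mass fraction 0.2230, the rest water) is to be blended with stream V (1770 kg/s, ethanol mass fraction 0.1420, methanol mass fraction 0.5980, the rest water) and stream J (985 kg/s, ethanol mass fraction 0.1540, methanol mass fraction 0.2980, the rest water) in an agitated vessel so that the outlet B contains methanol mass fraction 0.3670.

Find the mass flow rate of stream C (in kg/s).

Let C be the unknown flow. Total out = 2755 + C.
methanol balance: 1352 + 0.223·C = 0.367·(2755 + C)
(0.223 − 0.367)·C = 0.367×2755 − 1352 = -340.9
C = -340.9 / -0.144 = 2367.4 kg/s

2367 kg/s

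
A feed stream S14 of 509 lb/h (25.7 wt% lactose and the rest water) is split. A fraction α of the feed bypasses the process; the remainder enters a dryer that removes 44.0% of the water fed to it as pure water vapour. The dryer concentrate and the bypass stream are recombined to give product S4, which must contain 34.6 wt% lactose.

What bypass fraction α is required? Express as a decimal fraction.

0.213

All 509×0.257 = 130.81 lb/h of lactose reaches S4, so S4 = 130.81/0.346 = 378.07 lb/h and vapour = 130.93 lb/h.
The evaporator receives (1−α)·509 of feed at 0.743 water and removes 0.440 of that water:
0.440×0.743×(1−α)×509 = 130.93
(1−α) = 130.93/166.4 = 0.7868;  α = 0.2132.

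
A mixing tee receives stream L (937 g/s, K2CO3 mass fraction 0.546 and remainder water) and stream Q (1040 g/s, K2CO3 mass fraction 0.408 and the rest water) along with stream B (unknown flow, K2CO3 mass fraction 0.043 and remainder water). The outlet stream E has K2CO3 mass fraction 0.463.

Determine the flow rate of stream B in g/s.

Let B be the unknown flow. Total out = 1977 + B.
K2CO3 balance: 935.92 + 0.043·B = 0.463·(1977 + B)
(0.043 − 0.463)·B = 0.463×1977 − 935.92 = -20.571
B = -20.571 / -0.420 = 48.979 g/s

48.98 g/s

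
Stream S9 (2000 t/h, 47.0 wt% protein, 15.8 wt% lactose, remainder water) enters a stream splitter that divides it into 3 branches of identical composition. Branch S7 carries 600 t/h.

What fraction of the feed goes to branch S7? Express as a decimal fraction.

Fraction to S7 = 600/2000 = 0.3000.

0.300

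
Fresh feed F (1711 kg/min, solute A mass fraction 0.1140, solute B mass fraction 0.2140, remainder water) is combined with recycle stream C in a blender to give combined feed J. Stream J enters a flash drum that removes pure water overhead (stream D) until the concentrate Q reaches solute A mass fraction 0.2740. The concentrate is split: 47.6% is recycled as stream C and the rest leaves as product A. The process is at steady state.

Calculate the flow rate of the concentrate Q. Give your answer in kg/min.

1359 kg/min

Overall solute A balance (none leaves overhead): solute A in fresh feed = solute A in product, i.e. 1711×0.114 = (1−0.476)·Q·0.274.
Q = 195.05/(0.274×0.524) = 1358.5 kg/min.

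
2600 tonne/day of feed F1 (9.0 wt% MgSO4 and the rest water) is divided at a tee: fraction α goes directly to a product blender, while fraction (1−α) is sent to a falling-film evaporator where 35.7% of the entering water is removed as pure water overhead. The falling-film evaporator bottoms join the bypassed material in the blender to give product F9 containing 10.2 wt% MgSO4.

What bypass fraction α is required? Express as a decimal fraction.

All 2600×0.090 = 234 tonne/day of MgSO4 reaches F9, so F9 = 234/0.102 = 2294.1 tonne/day and vapour = 305.88 tonne/day.
The evaporator receives (1−α)·2600 of feed at 0.910 water and removes 0.357 of that water:
0.357×0.910×(1−α)×2600 = 305.88
(1−α) = 305.88/844.66 = 0.3621;  α = 0.6379.

0.638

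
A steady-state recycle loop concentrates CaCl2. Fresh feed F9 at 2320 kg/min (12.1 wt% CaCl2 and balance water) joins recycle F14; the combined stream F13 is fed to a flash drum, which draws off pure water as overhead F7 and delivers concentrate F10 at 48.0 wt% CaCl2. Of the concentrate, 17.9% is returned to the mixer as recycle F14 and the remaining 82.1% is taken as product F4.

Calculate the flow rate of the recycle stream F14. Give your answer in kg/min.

Overall CaCl2 balance (none leaves overhead): CaCl2 in fresh feed = CaCl2 in product, i.e. 2320×0.121 = (1−0.179)·F10·0.480.
F10 = 280.72/(0.480×0.821) = 712.34 kg/min.
Recycle F14 = 0.179×712.34 = 127.51 kg/min.

127.5 kg/min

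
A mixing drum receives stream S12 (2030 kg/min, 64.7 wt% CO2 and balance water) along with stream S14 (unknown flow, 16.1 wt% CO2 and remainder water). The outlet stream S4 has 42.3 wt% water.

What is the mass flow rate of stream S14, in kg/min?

341.6 kg/min

Let S14 be the unknown flow. Total out = 2030 + S14.
water balance: 716.59 + 0.839·S14 = 0.423·(2030 + S14)
(0.839 − 0.423)·S14 = 0.423×2030 − 716.59 = 142.1
S14 = 142.1 / 0.416 = 341.59 kg/min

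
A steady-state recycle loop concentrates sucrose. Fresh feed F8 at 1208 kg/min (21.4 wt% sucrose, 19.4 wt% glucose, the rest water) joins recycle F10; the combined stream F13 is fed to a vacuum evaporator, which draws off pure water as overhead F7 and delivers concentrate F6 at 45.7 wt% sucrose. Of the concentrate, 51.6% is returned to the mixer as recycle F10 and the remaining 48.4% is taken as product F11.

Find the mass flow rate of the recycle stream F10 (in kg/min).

603.1 kg/min

Overall sucrose balance (none leaves overhead): sucrose in fresh feed = sucrose in product, i.e. 1208×0.214 = (1−0.516)·F6·0.457.
F6 = 258.51/(0.457×0.484) = 1168.7 kg/min.
Recycle F10 = 0.516×1168.7 = 603.07 kg/min.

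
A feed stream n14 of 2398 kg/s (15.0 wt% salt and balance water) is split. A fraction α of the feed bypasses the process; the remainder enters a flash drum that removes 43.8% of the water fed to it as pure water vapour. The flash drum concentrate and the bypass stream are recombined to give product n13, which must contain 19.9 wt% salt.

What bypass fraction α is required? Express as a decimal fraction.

0.339

All 2398×0.150 = 359.7 kg/s of salt reaches n13, so n13 = 359.7/0.199 = 1807.5 kg/s and vapour = 590.46 kg/s.
The evaporator receives (1−α)·2398 of feed at 0.850 water and removes 0.438 of that water:
0.438×0.850×(1−α)×2398 = 590.46
(1−α) = 590.46/892.78 = 0.6614;  α = 0.3386.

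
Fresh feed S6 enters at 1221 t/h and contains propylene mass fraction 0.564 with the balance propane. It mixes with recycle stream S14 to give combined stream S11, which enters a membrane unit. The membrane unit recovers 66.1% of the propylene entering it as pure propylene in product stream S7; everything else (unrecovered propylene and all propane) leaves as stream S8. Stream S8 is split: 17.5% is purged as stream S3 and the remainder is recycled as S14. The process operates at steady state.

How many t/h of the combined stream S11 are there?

propane enters only via S6 and leaves only via the purge: 1221×0.436 = 0.175×(propane in S8), and the membrane unit passes all propane, so propane in S11 = propane in S8 = 3042 t/h.
propylene in S11: m_A = 1221×0.564 + (1−0.175)·(1−0.661)·m_A, so m_A = 688.64/0.7203 = 956.02 t/h.
S11 = 956.02 + 3042 = 3998.1 t/h.

3998 t/h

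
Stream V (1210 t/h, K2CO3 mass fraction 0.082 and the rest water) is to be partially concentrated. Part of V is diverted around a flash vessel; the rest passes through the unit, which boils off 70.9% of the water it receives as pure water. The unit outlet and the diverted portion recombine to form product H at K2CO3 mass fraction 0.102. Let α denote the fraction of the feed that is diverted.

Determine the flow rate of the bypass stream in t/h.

All 1210×0.082 = 99.22 t/h of K2CO3 reaches H, so H = 99.22/0.102 = 972.75 t/h and vapour = 237.25 t/h.
The evaporator receives (1−α)·1210 of feed at 0.918 water and removes 0.709 of that water:
0.709×0.918×(1−α)×1210 = 237.25
(1−α) = 237.25/787.54 = 0.3013;  α = 0.6987.
Bypass flow = 0.6987×1210 = 845.48 t/h.

845.5 t/h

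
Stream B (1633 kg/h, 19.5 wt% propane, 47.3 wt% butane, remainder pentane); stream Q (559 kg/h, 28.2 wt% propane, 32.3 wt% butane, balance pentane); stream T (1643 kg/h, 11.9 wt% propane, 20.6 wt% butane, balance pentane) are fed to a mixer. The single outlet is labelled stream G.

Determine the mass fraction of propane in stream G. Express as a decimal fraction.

0.175

Total flow out = 1633 + 559 + 1643 = 3835 kg/h.
propane in = 1633×0.195 + 559×0.282 + 1643×0.119 = 671.59 kg/h.
propane mass fraction in G = 671.59/3835 = 0.175.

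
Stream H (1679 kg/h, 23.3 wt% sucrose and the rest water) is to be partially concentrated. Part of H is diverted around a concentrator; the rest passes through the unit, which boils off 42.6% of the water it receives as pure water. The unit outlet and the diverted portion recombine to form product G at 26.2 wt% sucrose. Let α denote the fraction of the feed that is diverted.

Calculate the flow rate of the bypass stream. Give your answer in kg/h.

1110 kg/h

All 1679×0.233 = 391.21 kg/h of sucrose reaches G, so G = 391.21/0.262 = 1493.2 kg/h and vapour = 185.84 kg/h.
The evaporator receives (1−α)·1679 of feed at 0.767 water and removes 0.426 of that water:
0.426×0.767×(1−α)×1679 = 185.84
(1−α) = 185.84/548.6 = 0.3388;  α = 0.6612.
Bypass flow = 0.6612×1679 = 1110.2 kg/h.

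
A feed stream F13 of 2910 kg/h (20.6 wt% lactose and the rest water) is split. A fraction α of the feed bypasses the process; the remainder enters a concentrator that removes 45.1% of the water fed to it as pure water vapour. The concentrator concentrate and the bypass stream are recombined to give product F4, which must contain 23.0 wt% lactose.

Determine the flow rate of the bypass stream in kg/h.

2062 kg/h

All 2910×0.206 = 599.46 kg/h of lactose reaches F4, so F4 = 599.46/0.230 = 2606.3 kg/h and vapour = 303.65 kg/h.
The evaporator receives (1−α)·2910 of feed at 0.794 water and removes 0.451 of that water:
0.451×0.794×(1−α)×2910 = 303.65
(1−α) = 303.65/1042.1 = 0.2914;  α = 0.7086.
Bypass flow = 0.7086×2910 = 2062 kg/h.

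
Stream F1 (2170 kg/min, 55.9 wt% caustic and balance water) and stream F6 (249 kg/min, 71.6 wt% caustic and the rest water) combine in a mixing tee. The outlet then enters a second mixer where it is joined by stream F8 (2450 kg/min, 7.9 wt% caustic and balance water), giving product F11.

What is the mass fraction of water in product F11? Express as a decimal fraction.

0.6745

Overall, product flow = 4869 kg/min.
water in = 2170×0.441 + 249×0.284 + 2450×0.921 = 3284.1 kg/min.
water fraction in F11 = 0.6745.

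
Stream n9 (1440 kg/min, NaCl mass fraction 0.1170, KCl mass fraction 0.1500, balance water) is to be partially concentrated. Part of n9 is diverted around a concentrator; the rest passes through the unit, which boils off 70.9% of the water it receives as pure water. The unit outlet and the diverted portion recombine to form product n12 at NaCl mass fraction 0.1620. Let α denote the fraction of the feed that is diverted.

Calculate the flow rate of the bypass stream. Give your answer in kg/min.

670.3 kg/min

All 1440×0.117 = 168.48 kg/min of NaCl reaches n12, so n12 = 168.48/0.162 = 1040 kg/min and vapour = 400 kg/min.
The evaporator receives (1−α)·1440 of feed at 0.733 water and removes 0.709 of that water:
0.709×0.733×(1−α)×1440 = 400
(1−α) = 400/748.36 = 0.5345;  α = 0.4655.
Bypass flow = 0.4655×1440 = 670.32 kg/min.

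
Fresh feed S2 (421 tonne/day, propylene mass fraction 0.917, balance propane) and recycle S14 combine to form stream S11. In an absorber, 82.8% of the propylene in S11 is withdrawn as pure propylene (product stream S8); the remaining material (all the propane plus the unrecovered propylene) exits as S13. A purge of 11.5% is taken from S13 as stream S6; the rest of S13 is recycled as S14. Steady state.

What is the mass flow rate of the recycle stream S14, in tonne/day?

338.2 tonne/day

propane enters only via S2 and leaves only via the purge: 421×0.083 = 0.115×(propane in S13), and the absorber passes all propane, so propane in S11 = propane in S13 = 303.85 tonne/day.
propylene in S11: m_A = 421×0.917 + (1−0.115)·(1−0.828)·m_A, so m_A = 386.06/0.8478 = 455.37 tonne/day.
S13 = (1−0.828)×455.37 + 303.85 = 382.18 tonne/day.
Recycle S14 = (1−0.115)×382.18 = 338.23 tonne/day.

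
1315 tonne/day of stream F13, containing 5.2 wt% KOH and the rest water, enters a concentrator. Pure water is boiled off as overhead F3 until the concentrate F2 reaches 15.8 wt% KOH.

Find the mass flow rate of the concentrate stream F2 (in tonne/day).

432.8 tonne/day

KOH is conserved: 1315×0.052 = 68.38 tonne/day all reports to the concentrate.
Concentrate = 68.38/(target fraction) = 432.78 tonne/day.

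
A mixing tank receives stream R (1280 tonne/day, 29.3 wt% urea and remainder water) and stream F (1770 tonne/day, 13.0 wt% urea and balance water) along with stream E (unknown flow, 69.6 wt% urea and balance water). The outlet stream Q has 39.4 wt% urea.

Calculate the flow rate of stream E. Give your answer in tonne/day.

Let E be the unknown flow. Total out = 3050 + E.
urea balance: 605.14 + 0.696·E = 0.394·(3050 + E)
(0.696 − 0.394)·E = 0.394×3050 − 605.14 = 596.56
E = 596.56 / 0.302 = 1975.4 tonne/day

1975 tonne/day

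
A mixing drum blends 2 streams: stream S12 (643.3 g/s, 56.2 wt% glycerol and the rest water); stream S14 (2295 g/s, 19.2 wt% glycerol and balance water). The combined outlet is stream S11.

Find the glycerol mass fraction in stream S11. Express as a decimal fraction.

0.273

Total flow out = 643.3 + 2295 = 2938.3 g/s.
glycerol in = 643.3×0.562 + 2295×0.192 = 802.17 g/s.
glycerol mass fraction in S11 = 802.17/2938.3 = 0.273.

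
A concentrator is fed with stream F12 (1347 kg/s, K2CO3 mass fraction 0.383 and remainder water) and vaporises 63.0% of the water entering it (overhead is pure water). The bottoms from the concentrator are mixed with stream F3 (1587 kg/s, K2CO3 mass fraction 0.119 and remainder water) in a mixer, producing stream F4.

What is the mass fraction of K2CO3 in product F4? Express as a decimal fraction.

0.292

Vapour removed = 0.630×0.617×1347 = 523.59 kg/s; concentrate = 823.41 kg/s.
K2CO3 reaching the mixer = 515.9 (from concentrate) + 1587×0.119 = 704.75 kg/s.
Product flow = 823.41 + 1587 = 2410.4 kg/s; K2CO3 fraction = 0.292.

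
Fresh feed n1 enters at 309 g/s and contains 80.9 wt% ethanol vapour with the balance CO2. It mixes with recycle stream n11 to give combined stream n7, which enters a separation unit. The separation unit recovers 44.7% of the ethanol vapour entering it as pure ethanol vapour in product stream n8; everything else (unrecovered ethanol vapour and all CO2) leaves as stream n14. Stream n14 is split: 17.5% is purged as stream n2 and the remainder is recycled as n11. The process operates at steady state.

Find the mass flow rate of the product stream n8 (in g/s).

205.5 g/s

ethanol vapour in n7: m_A = 309×0.809 + (1−0.175)·(1−0.447)·m_A, so m_A = 249.98/0.5438 = 459.71 g/s.
Product n8 = 0.447×459.71 = 205.49 g/s.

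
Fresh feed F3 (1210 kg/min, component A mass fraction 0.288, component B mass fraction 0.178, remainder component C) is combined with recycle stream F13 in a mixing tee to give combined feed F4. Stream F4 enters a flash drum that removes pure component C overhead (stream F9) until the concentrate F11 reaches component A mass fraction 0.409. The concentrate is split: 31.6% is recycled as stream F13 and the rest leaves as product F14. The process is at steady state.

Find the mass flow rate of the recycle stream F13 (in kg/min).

Overall component A balance (none leaves overhead): component A in fresh feed = component A in product, i.e. 1210×0.288 = (1−0.316)·F11·0.409.
F11 = 348.48/(0.409×0.684) = 1245.7 kg/min.
Recycle F13 = 0.316×1245.7 = 393.63 kg/min.

393.6 kg/min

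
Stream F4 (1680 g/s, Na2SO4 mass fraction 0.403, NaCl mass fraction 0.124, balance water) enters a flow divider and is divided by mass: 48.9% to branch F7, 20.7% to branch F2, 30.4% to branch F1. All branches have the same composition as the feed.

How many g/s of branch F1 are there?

510.7 g/s

Branch F1 flow = 0.304×1680 = 510.72 g/s.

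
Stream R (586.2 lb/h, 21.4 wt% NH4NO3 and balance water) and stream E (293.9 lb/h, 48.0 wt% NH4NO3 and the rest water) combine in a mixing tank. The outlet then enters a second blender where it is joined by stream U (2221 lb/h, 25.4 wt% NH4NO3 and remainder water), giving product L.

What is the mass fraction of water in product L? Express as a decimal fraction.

0.732

Overall, product flow = 3101.1 lb/h.
water in = 586.2×0.786 + 293.9×0.520 + 2221×0.746 = 2270.4 lb/h.
water fraction in L = 0.732.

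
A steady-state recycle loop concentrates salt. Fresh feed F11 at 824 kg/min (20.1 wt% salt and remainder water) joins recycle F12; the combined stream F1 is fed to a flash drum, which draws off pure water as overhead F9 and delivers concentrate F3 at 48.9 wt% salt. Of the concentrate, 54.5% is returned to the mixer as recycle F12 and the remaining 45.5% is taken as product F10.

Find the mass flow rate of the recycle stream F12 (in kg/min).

405.7 kg/min

Overall salt balance (none leaves overhead): salt in fresh feed = salt in product, i.e. 824×0.201 = (1−0.545)·F3·0.489.
F3 = 165.62/(0.489×0.455) = 744.39 kg/min.
Recycle F12 = 0.545×744.39 = 405.69 kg/min.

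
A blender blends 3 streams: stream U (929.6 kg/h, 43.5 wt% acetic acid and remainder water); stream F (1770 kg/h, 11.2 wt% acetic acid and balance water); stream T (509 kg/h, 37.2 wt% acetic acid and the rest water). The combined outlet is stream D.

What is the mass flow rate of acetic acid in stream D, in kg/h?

792 kg/h

acetic acid out = acetic acid in = 929.6×0.435 + 1770×0.112 + 509×0.372 = 791.96 kg/h.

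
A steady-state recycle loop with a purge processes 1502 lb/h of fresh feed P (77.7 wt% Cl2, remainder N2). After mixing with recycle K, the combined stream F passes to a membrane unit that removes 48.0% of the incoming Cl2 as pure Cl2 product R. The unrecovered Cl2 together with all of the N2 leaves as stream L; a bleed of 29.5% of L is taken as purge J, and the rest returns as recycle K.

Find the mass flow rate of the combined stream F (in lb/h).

N2 enters only via P and leaves only via the purge: 1502×0.223 = 0.295×(N2 in L), and the membrane unit passes all N2, so N2 in F = N2 in L = 1135.4 lb/h.
Cl2 in F: m_A = 1502×0.777 + (1−0.295)·(1−0.480)·m_A, so m_A = 1167.1/0.6334 = 1842.5 lb/h.
F = 1842.5 + 1135.4 = 2977.9 lb/h.

2978 lb/h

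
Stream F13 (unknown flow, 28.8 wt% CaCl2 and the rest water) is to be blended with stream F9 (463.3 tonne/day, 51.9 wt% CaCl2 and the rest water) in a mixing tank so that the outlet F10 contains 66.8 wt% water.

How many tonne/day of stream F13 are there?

Let F13 be the unknown flow. Total out = 463.3 + F13.
water balance: 222.85 + 0.712·F13 = 0.668·(463.3 + F13)
(0.712 − 0.668)·F13 = 0.668×463.3 − 222.85 = 86.637
F13 = 86.637 / 0.044 = 1969 tonne/day

1969 tonne/day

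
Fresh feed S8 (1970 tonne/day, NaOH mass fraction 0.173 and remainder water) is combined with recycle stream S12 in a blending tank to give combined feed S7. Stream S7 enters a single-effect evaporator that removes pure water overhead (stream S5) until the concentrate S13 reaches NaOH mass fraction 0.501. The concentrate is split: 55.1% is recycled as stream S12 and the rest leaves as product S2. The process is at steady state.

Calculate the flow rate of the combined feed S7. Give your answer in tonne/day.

2805 tonne/day

Overall NaOH balance (none leaves overhead): NaOH in fresh feed = NaOH in product, i.e. 1970×0.173 = (1−0.551)·S13·0.501.
S13 = 340.81/(0.501×0.449) = 1515.1 tonne/day.
Recycle S12 = 0.551×1515.1 = 834.8 tonne/day.
Combined feed S7 = 1970 + 834.8 = 2804.8 tonne/day.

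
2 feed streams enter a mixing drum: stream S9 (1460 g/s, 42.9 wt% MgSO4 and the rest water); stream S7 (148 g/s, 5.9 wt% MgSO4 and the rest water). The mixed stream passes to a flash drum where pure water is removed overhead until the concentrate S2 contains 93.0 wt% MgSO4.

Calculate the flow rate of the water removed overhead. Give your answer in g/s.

MgSO4 entering = 1460×0.429 + 148×0.059 = 635.07 g/s.
All MgSO4 reports to S2, so S2 = 635.07/0.930 = 682.87 g/s.
Total feed = 1608 g/s; overhead = 1608 − 682.87 = 925.13 g/s.

925.1 g/s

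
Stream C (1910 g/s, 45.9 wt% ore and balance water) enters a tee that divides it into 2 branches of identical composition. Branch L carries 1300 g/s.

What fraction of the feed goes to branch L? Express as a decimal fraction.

0.681

Fraction to L = 1300/1910 = 0.6806.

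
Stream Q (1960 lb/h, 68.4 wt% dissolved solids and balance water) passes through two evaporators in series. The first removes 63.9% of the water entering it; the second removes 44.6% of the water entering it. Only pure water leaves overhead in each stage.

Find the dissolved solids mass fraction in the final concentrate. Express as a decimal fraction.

0.9154

water in feed = 1960×0.316 = 619.36 lb/h.
After stage 1: water left = (1−0.639)×619.36 = 223.59; stream total = 1564.2 lb/h.
After stage 2: water left = (1−0.446)×223.59 = 123.87; final concentrate = 1464.5 lb/h.
dissolved solids fraction = 1340.6/1464.5 = 0.9154.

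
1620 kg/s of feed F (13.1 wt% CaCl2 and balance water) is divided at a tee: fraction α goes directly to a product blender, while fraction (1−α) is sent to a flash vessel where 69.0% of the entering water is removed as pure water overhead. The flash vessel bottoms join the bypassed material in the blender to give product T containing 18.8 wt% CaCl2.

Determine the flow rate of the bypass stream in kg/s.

800.9 kg/s

All 1620×0.131 = 212.22 kg/s of CaCl2 reaches T, so T = 212.22/0.188 = 1128.8 kg/s and vapour = 491.17 kg/s.
The evaporator receives (1−α)·1620 of feed at 0.869 water and removes 0.690 of that water:
0.690×0.869×(1−α)×1620 = 491.17
(1−α) = 491.17/971.37 = 0.5056;  α = 0.4944.
Bypass flow = 0.4944×1620 = 800.85 kg/s.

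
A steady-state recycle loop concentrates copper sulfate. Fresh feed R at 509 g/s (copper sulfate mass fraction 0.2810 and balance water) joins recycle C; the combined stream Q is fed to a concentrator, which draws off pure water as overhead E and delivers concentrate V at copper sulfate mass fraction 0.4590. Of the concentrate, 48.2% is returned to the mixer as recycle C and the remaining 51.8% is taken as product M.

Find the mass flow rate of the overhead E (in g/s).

197.4 g/s

Overall copper sulfate balance (none leaves overhead): copper sulfate in fresh feed = copper sulfate in product, i.e. 509×0.281 = (1−0.482)·V·0.459.
V = 143.03/(0.459×0.518) = 601.56 g/s.
Recycle C = 0.482×601.56 = 289.95 g/s.
Combined feed Q = 509 + 289.95 = 798.95 g/s.
Overhead E = Q − V = 798.95 − 601.56 = 197.39 g/s.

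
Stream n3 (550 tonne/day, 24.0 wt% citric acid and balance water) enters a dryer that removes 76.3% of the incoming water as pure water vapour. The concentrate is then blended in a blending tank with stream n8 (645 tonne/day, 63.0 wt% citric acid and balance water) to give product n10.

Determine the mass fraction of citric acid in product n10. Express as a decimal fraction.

Vapour removed = 0.763×0.760×550 = 318.93 tonne/day; concentrate = 231.07 tonne/day.
citric acid reaching the mixer = 132 (from concentrate) + 645×0.630 = 538.35 tonne/day.
Product flow = 231.07 + 645 = 876.07 tonne/day; citric acid fraction = 0.615.

0.615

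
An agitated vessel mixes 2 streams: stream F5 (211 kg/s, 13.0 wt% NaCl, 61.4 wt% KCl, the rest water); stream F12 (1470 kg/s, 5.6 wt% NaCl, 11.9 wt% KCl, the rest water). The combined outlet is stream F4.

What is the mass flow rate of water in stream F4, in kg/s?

water out = water in = 211×0.256 + 1470×0.825 = 1266.8 kg/s.

1267 kg/s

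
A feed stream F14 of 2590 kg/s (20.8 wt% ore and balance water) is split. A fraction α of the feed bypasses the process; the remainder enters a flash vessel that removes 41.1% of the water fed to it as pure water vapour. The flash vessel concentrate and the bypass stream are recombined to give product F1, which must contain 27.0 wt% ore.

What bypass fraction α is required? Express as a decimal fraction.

All 2590×0.208 = 538.72 kg/s of ore reaches F1, so F1 = 538.72/0.270 = 1995.3 kg/s and vapour = 594.74 kg/s.
The evaporator receives (1−α)·2590 of feed at 0.792 water and removes 0.411 of that water:
0.411×0.792×(1−α)×2590 = 594.74
(1−α) = 594.74/843.08 = 0.7054;  α = 0.2946.

0.295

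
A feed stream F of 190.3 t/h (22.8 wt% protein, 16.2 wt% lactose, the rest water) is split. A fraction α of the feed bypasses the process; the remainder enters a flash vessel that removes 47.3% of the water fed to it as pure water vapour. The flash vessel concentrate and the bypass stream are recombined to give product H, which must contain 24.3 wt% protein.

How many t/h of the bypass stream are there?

149.6 t/h

All 190.3×0.228 = 43.388 t/h of protein reaches H, so H = 43.388/0.243 = 178.55 t/h and vapour = 11.747 t/h.
The evaporator receives (1−α)·190.3 of feed at 0.610 water and removes 0.473 of that water:
0.473×0.610×(1−α)×190.3 = 11.747
(1−α) = 11.747/54.907 = 0.2139;  α = 0.7861.
Bypass flow = 0.7861×190.3 = 149.59 t/h.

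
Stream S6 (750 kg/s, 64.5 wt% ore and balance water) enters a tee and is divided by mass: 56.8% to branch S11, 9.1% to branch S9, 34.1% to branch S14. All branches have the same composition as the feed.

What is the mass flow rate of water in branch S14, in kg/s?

Branch S14 total = 0.341×750 = 255.75 kg/s.
water in S14 = 0.355×255.75 = 90.791 kg/s.

90.79 kg/s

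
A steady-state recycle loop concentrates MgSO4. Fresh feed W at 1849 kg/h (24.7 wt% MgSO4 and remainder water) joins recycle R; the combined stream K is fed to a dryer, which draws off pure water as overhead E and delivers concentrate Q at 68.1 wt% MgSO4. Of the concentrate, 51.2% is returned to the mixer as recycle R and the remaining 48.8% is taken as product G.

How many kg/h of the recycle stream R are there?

703.6 kg/h

Overall MgSO4 balance (none leaves overhead): MgSO4 in fresh feed = MgSO4 in product, i.e. 1849×0.247 = (1−0.512)·Q·0.681.
Q = 456.7/(0.681×0.488) = 1374.3 kg/h.
Recycle R = 0.512×1374.3 = 703.62 kg/h.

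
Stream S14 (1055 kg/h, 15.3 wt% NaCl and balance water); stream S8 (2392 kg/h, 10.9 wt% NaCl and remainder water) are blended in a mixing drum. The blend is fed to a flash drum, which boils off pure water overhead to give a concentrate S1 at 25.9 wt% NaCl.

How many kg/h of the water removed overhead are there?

NaCl entering = 1055×0.153 + 2392×0.109 = 422.14 kg/h.
All NaCl reports to S1, so S1 = 422.14/0.259 = 1629.9 kg/h.
Total feed = 3447 kg/h; overhead = 3447 − 1629.9 = 1817.1 kg/h.

1817 kg/h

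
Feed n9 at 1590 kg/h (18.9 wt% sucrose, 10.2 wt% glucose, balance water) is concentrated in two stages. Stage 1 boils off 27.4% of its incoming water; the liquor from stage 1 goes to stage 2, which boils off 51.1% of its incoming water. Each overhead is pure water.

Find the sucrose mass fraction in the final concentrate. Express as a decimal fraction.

water in feed = 1590×0.709 = 1127.3 kg/h.
After stage 1: water left = (1−0.274)×1127.3 = 818.43; stream total = 1281.1 kg/h.
After stage 2: water left = (1−0.511)×818.43 = 400.21; final concentrate = 862.9 kg/h.
sucrose fraction = 300.51/862.9 = 0.348.

0.348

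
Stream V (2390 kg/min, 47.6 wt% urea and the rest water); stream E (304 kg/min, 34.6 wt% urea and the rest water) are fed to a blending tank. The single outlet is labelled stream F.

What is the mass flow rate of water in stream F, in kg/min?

water out = water in = 2390×0.524 + 304×0.654 = 1451.2 kg/min.

1451 kg/min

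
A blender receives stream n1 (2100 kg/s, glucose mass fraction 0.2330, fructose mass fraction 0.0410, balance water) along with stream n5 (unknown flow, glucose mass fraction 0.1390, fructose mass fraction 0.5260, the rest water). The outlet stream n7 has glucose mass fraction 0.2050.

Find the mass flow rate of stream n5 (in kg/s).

890.9 kg/s

Let n5 be the unknown flow. Total out = 2100 + n5.
glucose balance: 489.3 + 0.139·n5 = 0.205·(2100 + n5)
(0.139 − 0.205)·n5 = 0.205×2100 − 489.3 = -58.8
n5 = -58.8 / -0.066 = 890.91 kg/s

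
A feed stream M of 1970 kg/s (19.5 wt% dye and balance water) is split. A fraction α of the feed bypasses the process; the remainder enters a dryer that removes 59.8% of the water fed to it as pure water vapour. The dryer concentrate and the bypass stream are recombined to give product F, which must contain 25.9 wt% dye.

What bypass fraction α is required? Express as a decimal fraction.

0.487

All 1970×0.195 = 384.15 kg/s of dye reaches F, so F = 384.15/0.259 = 1483.2 kg/s and vapour = 486.8 kg/s.
The evaporator receives (1−α)·1970 of feed at 0.805 water and removes 0.598 of that water:
0.598×0.805×(1−α)×1970 = 486.8
(1−α) = 486.8/948.34 = 0.5133;  α = 0.4867.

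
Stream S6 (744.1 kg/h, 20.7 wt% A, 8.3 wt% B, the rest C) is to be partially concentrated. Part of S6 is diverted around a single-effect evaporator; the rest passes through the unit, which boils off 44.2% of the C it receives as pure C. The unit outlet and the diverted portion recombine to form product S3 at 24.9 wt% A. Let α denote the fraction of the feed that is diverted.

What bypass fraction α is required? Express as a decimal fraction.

All 744.1×0.207 = 154.03 kg/h of A reaches S3, so S3 = 154.03/0.249 = 618.59 kg/h and vapour = 125.51 kg/h.
The evaporator receives (1−α)·744.1 of feed at 0.710 C and removes 0.442 of that C:
0.442×0.710×(1−α)×744.1 = 125.51
(1−α) = 125.51/233.51 = 0.5375;  α = 0.4625.

0.463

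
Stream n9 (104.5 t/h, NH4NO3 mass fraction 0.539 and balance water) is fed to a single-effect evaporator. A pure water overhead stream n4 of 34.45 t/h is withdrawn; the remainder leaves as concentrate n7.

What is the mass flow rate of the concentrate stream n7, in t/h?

70.05 t/h

Concentrate = 104.5 − 34.45 = 70.05 t/h.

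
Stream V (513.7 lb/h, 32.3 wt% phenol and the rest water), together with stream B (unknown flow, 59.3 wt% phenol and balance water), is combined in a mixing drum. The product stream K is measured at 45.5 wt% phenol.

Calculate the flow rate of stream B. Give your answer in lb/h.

491.4 lb/h

Let B be the unknown flow. Total out = 513.7 + B.
phenol balance: 165.93 + 0.593·B = 0.455·(513.7 + B)
(0.593 − 0.455)·B = 0.455×513.7 − 165.93 = 67.808
B = 67.808 / 0.138 = 491.37 lb/h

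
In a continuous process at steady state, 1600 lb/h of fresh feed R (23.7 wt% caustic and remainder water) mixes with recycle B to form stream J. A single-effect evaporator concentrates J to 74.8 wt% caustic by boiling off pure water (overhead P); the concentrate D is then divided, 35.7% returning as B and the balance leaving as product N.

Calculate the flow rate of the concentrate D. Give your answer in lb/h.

Overall caustic balance (none leaves overhead): caustic in fresh feed = caustic in product, i.e. 1600×0.237 = (1−0.357)·D·0.748.
D = 379.2/(0.748×0.643) = 788.42 lb/h.

788.4 lb/h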